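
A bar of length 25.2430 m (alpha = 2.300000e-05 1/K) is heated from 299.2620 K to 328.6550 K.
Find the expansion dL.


dT = 29.3930 K
dL = 2.300000e-05 * 25.2430 * 29.3930 = 0.017065 m
L_final = 25.260065 m

dL = 0.017065 m


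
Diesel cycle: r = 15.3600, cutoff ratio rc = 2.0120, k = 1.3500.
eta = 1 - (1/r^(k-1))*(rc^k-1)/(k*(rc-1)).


r^(k-1) = 2.6016
rc^k = 2.5698
eta = 0.5583 = 55.8337%

55.8337%


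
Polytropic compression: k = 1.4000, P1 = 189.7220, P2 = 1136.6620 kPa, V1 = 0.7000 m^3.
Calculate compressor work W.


(k-1)/k = 0.2857
(P2/P1)^exp = 1.6678
W = 3.5000 * 189.7220 * 0.7000 * (1.6678 - 1) = 310.4110 kJ

310.4110 kJ


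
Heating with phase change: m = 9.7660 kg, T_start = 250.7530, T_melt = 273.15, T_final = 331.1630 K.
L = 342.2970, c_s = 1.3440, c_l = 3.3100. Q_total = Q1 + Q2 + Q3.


Q1 (sensible, solid) = 9.7660 * 1.3440 * 22.3970 = 293.9719 kJ
Q2 (latent) = 9.7660 * 342.2970 = 3342.8725 kJ
Q3 (sensible, liquid) = 9.7660 * 3.3100 * 58.0130 = 1875.2969 kJ
Q_total = 5512.1413 kJ

5512.1413 kJ


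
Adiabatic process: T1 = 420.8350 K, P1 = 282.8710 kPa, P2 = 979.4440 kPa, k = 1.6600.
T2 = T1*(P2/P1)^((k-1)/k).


(k-1)/k = 0.3976
(P2/P1)^exp = 1.6385
T2 = 420.8350 * 1.6385 = 689.5545 K

689.5545 K


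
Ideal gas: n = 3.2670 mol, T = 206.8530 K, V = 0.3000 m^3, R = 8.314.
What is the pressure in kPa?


P = nRT/V = 3.2670 * 8.314 * 206.8530 / 0.3000
= 5618.5077 / 0.3000 = 18728.3589 Pa = 18.7284 kPa

18.7284 kPa


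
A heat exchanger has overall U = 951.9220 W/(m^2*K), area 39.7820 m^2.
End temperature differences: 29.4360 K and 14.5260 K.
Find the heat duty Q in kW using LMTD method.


LMTD = 21.1107 K
Q = 951.9220 * 39.7820 * 21.1107 = 799447.1843 W = 799.4472 kW

799.4472 kW


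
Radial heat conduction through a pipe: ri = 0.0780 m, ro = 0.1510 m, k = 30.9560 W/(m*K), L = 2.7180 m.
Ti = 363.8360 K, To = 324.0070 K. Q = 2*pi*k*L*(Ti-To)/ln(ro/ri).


dT = 39.8290 K
ln(ro/ri) = 0.6606
Q = 2*pi*30.9560*2.7180*39.8290 / 0.6606 = 31875.2831 W

31875.2831 W


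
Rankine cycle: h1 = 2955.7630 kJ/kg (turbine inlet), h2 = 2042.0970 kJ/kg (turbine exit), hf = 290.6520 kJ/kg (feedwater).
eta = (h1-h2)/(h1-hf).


W = 913.6660 kJ/kg
Q_in = 2665.1110 kJ/kg
eta = 0.3428 = 34.2825%

eta = 34.2825%


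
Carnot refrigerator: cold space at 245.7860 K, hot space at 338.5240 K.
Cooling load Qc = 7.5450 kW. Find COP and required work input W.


COP = 245.7860 / 92.7380 = 2.6503
W = 7.5450 / 2.6503 = 2.8468 kW

COP = 2.6503, W = 2.8468 kW


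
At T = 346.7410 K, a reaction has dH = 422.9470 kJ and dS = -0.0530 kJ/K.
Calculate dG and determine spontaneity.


T*dS = 346.7410 * -0.0530 = -18.3773 kJ
dG = 422.9470 + 18.3773 = 441.3243 kJ (non-spontaneous)

dG = 441.3243 kJ, non-spontaneous


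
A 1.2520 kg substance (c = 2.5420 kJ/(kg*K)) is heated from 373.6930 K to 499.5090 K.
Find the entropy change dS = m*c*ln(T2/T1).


T2/T1 = 1.3367
ln(T2/T1) = 0.2902
dS = 1.2520 * 2.5420 * 0.2902 = 0.9236 kJ/K

0.9236 kJ/K


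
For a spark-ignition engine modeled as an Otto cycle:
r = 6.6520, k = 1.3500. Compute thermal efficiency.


r^(k-1) = 1.9410
eta = 1 - 1/1.9410 = 0.4848 = 48.4811%

48.4811%


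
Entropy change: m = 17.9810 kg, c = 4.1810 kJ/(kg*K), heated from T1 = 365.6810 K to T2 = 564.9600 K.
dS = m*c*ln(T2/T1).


T2/T1 = 1.5450
ln(T2/T1) = 0.4350
dS = 17.9810 * 4.1810 * 0.4350 = 32.7022 kJ/K

32.7022 kJ/K


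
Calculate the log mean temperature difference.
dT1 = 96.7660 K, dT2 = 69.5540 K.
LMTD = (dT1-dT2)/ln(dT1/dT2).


dT1/dT2 = 1.3912
ln(dT1/dT2) = 0.3302
LMTD = 27.2120 / 0.3302 = 82.4126 K

82.4126 K


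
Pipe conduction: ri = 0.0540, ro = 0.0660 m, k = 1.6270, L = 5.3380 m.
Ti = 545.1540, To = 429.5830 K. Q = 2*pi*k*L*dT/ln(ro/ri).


dT = 115.5710 K
ln(ro/ri) = 0.2007
Q = 2*pi*1.6270*5.3380*115.5710 / 0.2007 = 31427.5775 W

31427.5775 W


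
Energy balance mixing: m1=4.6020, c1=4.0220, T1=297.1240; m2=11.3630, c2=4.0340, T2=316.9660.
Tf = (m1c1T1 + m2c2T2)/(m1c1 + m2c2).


num = 20028.7365
den = 64.3476
Tf = 311.2586 K

311.2586 K


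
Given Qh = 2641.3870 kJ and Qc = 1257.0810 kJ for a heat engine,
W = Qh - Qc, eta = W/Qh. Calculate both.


W = 2641.3870 - 1257.0810 = 1384.3060 kJ
eta = 1384.3060 / 2641.3870 = 0.5241 = 52.4083%

W = 1384.3060 kJ, eta = 52.4083%


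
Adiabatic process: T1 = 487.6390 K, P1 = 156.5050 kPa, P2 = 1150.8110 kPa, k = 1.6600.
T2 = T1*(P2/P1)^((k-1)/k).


(k-1)/k = 0.3976
(P2/P1)^exp = 2.2106
T2 = 487.6390 * 2.2106 = 1077.9556 K

1077.9556 K


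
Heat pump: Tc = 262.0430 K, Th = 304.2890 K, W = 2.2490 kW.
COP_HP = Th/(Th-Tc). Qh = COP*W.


COP = 304.2890 / 42.2460 = 7.2028
Qh = 7.2028 * 2.2490 = 16.1991 kW

COP = 7.2028, Qh = 16.1991 kW


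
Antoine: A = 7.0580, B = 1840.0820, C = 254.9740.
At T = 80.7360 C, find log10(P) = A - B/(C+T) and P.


C+T = 335.7100
B/(C+T) = 5.4812
log10(P) = 7.0580 - 5.4812 = 1.5768
P = 10^1.5768 = 37.7429 mmHg

37.7429 mmHg


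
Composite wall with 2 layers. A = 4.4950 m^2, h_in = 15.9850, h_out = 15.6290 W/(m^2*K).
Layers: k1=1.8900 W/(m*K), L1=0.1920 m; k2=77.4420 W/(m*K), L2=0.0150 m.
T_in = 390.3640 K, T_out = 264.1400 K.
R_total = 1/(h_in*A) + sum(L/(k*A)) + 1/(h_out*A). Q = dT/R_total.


R_conv_in = 1/(15.9850*4.4950) = 0.0139
R_1 = 0.1920/(1.8900*4.4950) = 0.0226
R_2 = 0.0150/(77.4420*4.4950) = 4.3091e-05
R_conv_out = 1/(15.6290*4.4950) = 0.0142
R_total = 0.0508 K/W
Q = 126.2240 / 0.0508 = 2484.9718 W

R_total = 0.0508 K/W, Q = 2484.9718 W


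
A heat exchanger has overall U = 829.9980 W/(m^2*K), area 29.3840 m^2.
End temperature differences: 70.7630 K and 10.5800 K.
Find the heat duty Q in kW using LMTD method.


LMTD = 31.6691 K
Q = 829.9980 * 29.3840 * 31.6691 = 772366.5134 W = 772.3665 kW

772.3665 kW


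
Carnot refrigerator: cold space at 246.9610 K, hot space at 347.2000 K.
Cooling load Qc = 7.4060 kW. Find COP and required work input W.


COP = 246.9610 / 100.2390 = 2.4637
W = 7.4060 / 2.4637 = 3.0060 kW

COP = 2.4637, W = 3.0060 kW


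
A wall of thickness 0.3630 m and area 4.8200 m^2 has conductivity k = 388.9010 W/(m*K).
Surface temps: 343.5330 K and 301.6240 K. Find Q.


dT = 41.9090 K
Q = 388.9010 * 4.8200 * 41.9090 / 0.3630 = 216414.7071 W

216414.7071 W


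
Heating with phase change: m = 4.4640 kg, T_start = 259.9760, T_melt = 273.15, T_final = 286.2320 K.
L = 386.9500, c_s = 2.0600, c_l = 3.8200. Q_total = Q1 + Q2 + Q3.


Q1 (sensible, solid) = 4.4640 * 2.0600 * 13.1740 = 121.1460 kJ
Q2 (latent) = 4.4640 * 386.9500 = 1727.3448 kJ
Q3 (sensible, liquid) = 4.4640 * 3.8200 * 13.0820 = 223.0805 kJ
Q_total = 2071.5713 kJ

2071.5713 kJ


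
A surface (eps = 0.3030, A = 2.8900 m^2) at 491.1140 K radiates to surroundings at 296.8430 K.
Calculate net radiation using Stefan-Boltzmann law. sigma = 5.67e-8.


T^4 = 5.8174e+10
Tsurr^4 = 7.7644e+09
Q = 0.3030 * 5.67e-8 * 2.8900 * 5.0410e+10 = 2502.8641 W

2502.8641 W


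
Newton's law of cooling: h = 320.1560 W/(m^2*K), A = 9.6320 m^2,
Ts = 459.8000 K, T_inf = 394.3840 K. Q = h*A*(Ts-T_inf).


dT = 65.4160 K
Q = 320.1560 * 9.6320 * 65.4160 = 201726.1054 W

201726.1054 W


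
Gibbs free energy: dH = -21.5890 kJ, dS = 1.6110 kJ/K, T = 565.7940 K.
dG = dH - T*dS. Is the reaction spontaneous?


T*dS = 565.7940 * 1.6110 = 911.4941 kJ
dG = -21.5890 - 911.4941 = -933.0831 kJ (spontaneous)

dG = -933.0831 kJ, spontaneous


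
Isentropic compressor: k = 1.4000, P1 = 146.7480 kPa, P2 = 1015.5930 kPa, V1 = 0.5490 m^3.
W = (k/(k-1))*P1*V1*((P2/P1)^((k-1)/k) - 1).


(k-1)/k = 0.2857
(P2/P1)^exp = 1.7380
W = 3.5000 * 146.7480 * 0.5490 * (1.7380 - 1) = 208.0899 kJ

208.0899 kJ


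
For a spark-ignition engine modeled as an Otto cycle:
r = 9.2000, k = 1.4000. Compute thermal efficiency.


r^(k-1) = 2.4295
eta = 1 - 1/2.4295 = 0.5884 = 58.8391%

58.8391%


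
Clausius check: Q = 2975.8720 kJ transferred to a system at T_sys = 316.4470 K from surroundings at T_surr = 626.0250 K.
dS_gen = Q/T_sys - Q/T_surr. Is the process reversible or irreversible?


dS_sys = 2975.8720/316.4470 = 9.4040 kJ/K
dS_surr = -2975.8720/626.0250 = -4.7536 kJ/K
dS_gen = 9.4040 - 4.7536 = 4.6504 kJ/K (irreversible)

dS_gen = 4.6504 kJ/K, irreversible


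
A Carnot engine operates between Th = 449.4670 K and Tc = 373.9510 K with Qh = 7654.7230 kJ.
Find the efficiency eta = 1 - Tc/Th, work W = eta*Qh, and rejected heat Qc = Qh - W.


eta = 1 - 373.9510/449.4670 = 0.1680
W = 0.1680 * 7654.7230 = 1286.0879 kJ
Qc = 7654.7230 - 1286.0879 = 6368.6351 kJ

eta = 16.8012%, W = 1286.0879 kJ, Qc = 6368.6351 kJ


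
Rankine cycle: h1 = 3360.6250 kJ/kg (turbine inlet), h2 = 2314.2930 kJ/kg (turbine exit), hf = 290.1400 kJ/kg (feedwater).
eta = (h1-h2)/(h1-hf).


W = 1046.3320 kJ/kg
Q_in = 3070.4850 kJ/kg
eta = 0.3408 = 34.0771%

eta = 34.0771%


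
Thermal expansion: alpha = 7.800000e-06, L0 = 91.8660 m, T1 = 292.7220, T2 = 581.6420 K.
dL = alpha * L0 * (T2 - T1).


dT = 288.9200 K
dL = 7.800000e-06 * 91.8660 * 288.9200 = 0.207027 m
L_final = 92.073027 m

dL = 0.207027 m


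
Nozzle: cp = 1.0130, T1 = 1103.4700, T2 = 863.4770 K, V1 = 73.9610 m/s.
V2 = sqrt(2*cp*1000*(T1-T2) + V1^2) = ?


dT = 239.9930 K
2*cp*1000*dT = 486225.8180
V1^2 = 5470.2295
V2 = sqrt(491696.0475) = 701.2104 m/s

701.2104 m/s


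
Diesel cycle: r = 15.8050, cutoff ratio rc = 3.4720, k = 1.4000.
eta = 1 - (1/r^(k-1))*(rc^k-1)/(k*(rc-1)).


r^(k-1) = 3.0166
rc^k = 5.7123
eta = 0.5486 = 54.8623%

54.8623%


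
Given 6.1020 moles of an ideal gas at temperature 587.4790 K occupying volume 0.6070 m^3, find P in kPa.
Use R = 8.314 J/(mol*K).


P = nRT/V = 6.1020 * 8.314 * 587.4790 / 0.6070
= 29804.0011 / 0.6070 = 49100.4960 Pa = 49.1005 kPa

49.1005 kPa


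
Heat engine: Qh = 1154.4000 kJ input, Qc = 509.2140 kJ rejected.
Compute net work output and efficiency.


W = 1154.4000 - 509.2140 = 645.1860 kJ
eta = 645.1860 / 1154.4000 = 0.5589 = 55.8893%

W = 645.1860 kJ, eta = 55.8893%


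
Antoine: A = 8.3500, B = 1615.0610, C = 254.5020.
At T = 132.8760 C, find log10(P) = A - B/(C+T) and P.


C+T = 387.3780
B/(C+T) = 4.1692
log10(P) = 8.3500 - 4.1692 = 4.1808
P = 10^4.1808 = 15163.1006 mmHg

15163.1006 mmHg


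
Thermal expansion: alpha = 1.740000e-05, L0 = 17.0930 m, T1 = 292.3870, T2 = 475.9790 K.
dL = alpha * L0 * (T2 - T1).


dT = 183.5920 K
dL = 1.740000e-05 * 17.0930 * 183.5920 = 0.054604 m
L_final = 17.147604 m

dL = 0.054604 m


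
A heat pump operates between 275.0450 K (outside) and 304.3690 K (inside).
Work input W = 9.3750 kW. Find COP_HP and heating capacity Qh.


COP = 304.3690 / 29.3240 = 10.3795
Qh = 10.3795 * 9.3750 = 97.3080 kW

COP = 10.3795, Qh = 97.3080 kW


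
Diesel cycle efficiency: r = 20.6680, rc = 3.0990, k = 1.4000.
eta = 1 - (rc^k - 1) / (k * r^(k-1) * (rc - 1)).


r^(k-1) = 3.3583
rc^k = 4.8720
eta = 0.6076 = 60.7645%

60.7645%


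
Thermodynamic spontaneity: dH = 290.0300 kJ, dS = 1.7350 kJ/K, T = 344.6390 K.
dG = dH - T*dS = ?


T*dS = 344.6390 * 1.7350 = 597.9487 kJ
dG = 290.0300 - 597.9487 = -307.9187 kJ (spontaneous)

dG = -307.9187 kJ, spontaneous


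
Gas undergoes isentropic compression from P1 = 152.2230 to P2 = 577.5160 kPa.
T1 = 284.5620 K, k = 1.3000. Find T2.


(k-1)/k = 0.2308
(P2/P1)^exp = 1.3603
T2 = 284.5620 * 1.3603 = 387.0897 K

387.0897 K


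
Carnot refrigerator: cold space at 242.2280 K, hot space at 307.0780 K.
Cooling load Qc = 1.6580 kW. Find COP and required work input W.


COP = 242.2280 / 64.8500 = 3.7352
W = 1.6580 / 3.7352 = 0.4439 kW

COP = 3.7352, W = 0.4439 kW


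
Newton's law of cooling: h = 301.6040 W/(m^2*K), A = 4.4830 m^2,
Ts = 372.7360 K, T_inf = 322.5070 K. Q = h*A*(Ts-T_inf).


dT = 50.2290 K
Q = 301.6040 * 4.4830 * 50.2290 = 67914.1654 W

67914.1654 W


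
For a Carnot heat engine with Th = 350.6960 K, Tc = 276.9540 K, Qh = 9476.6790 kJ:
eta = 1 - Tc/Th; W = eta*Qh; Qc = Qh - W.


eta = 1 - 276.9540/350.6960 = 0.2103
W = 0.2103 * 9476.6790 = 1992.6924 kJ
Qc = 9476.6790 - 1992.6924 = 7483.9866 kJ

eta = 21.0273%, W = 1992.6924 kJ, Qc = 7483.9866 kJ


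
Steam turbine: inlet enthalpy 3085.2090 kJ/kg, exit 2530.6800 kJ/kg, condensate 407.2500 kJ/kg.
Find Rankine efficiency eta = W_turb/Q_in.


W = 554.5290 kJ/kg
Q_in = 2677.9590 kJ/kg
eta = 0.2071 = 20.7072%

eta = 20.7072%


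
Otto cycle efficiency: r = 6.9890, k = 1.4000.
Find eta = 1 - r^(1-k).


r^(k-1) = 2.1765
eta = 1 - 1/2.1765 = 0.5406 = 54.0555%

54.0555%


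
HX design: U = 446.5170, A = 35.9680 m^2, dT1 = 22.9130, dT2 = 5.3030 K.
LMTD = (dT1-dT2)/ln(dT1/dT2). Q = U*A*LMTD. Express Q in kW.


LMTD = 12.0334 K
Q = 446.5170 * 35.9680 * 12.0334 = 193259.6437 W = 193.2596 kW

193.2596 kW


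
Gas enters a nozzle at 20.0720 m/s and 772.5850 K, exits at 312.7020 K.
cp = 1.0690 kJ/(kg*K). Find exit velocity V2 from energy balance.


dT = 459.8830 K
2*cp*1000*dT = 983229.8540
V1^2 = 402.8852
V2 = sqrt(983632.7392) = 991.7826 m/s

991.7826 m/s


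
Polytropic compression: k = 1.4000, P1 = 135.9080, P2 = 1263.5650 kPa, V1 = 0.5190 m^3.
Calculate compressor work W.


(k-1)/k = 0.2857
(P2/P1)^exp = 1.8909
W = 3.5000 * 135.9080 * 0.5190 * (1.8909 - 1) = 219.9465 kJ

219.9465 kJ


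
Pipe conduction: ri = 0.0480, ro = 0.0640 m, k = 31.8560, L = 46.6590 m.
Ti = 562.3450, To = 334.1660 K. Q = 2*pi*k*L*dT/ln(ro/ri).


dT = 228.1790 K
ln(ro/ri) = 0.2877
Q = 2*pi*31.8560*46.6590*228.1790 / 0.2877 = 7407461.6470 W

7407461.6470 W


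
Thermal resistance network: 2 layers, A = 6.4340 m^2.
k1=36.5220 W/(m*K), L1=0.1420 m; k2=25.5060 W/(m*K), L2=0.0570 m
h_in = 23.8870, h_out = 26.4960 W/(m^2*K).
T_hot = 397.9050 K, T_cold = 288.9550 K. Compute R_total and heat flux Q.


R_conv_in = 1/(23.8870*6.4340) = 0.0065
R_1 = 0.1420/(36.5220*6.4340) = 0.0006
R_2 = 0.0570/(25.5060*6.4340) = 0.0003
R_conv_out = 1/(26.4960*6.4340) = 0.0059
R_total = 0.0133 K/W
Q = 108.9500 / 0.0133 = 8176.8269 W

R_total = 0.0133 K/W, Q = 8176.8269 W


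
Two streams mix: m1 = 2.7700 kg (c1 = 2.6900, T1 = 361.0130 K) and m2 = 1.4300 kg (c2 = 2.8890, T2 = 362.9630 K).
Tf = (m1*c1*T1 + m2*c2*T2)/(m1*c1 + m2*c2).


num = 4189.5143
den = 11.5826
Tf = 361.7085 K

361.7085 K


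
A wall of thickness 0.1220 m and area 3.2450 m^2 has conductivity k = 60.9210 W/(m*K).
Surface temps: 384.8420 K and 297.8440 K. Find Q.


dT = 86.9980 K
Q = 60.9210 * 3.2450 * 86.9980 / 0.1220 = 140971.4487 W

140971.4487 W


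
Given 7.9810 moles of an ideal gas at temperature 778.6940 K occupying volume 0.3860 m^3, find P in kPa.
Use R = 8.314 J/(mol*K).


P = nRT/V = 7.9810 * 8.314 * 778.6940 / 0.3860
= 51669.4882 / 0.3860 = 133858.7776 Pa = 133.8588 kPa

133.8588 kPa


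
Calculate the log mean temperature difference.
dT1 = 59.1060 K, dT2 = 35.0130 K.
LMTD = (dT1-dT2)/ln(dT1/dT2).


dT1/dT2 = 1.6881
ln(dT1/dT2) = 0.5236
LMTD = 24.0930 / 0.5236 = 46.0130 K

46.0130 K


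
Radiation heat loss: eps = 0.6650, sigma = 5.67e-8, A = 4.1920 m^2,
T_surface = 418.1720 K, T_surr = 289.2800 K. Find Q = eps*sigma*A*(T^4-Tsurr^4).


T^4 = 3.0579e+10
Tsurr^4 = 7.0028e+09
Q = 0.6650 * 5.67e-8 * 4.1920 * 2.3576e+10 = 3726.4449 W

3726.4449 W


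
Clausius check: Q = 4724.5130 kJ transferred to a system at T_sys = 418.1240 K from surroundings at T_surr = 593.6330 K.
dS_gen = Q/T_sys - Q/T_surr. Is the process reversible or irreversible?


dS_sys = 4724.5130/418.1240 = 11.2993 kJ/K
dS_surr = -4724.5130/593.6330 = -7.9586 kJ/K
dS_gen = 11.2993 - 7.9586 = 3.3407 kJ/K (irreversible)

dS_gen = 3.3407 kJ/K, irreversible


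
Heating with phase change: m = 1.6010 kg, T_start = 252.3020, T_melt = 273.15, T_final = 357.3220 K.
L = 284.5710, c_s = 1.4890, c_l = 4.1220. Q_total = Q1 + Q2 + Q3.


Q1 (sensible, solid) = 1.6010 * 1.4890 * 20.8480 = 49.6993 kJ
Q2 (latent) = 1.6010 * 284.5710 = 455.5982 kJ
Q3 (sensible, liquid) = 1.6010 * 4.1220 * 84.1720 = 555.4781 kJ
Q_total = 1060.7756 kJ

1060.7756 kJ


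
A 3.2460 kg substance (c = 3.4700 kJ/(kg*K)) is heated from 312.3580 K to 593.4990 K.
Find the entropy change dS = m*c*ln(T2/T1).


T2/T1 = 1.9001
ln(T2/T1) = 0.6419
dS = 3.2460 * 3.4700 * 0.6419 = 7.2300 kJ/K

7.2300 kJ/K


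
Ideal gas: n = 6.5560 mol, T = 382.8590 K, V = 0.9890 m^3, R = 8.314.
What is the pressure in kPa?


P = nRT/V = 6.5560 * 8.314 * 382.8590 / 0.9890
= 20868.3362 / 0.9890 = 21100.4411 Pa = 21.1004 kPa

21.1004 kPa


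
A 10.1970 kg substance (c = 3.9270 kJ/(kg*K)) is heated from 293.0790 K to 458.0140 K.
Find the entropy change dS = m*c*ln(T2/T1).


T2/T1 = 1.5628
ln(T2/T1) = 0.4465
dS = 10.1970 * 3.9270 * 0.4465 = 17.8778 kJ/K

17.8778 kJ/K


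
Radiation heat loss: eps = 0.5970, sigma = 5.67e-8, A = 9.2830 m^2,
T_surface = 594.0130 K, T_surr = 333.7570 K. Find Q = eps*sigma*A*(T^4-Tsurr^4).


T^4 = 1.2450e+11
Tsurr^4 = 1.2409e+10
Q = 0.5970 * 5.67e-8 * 9.2830 * 1.1210e+11 = 35223.6388 W

35223.6388 W


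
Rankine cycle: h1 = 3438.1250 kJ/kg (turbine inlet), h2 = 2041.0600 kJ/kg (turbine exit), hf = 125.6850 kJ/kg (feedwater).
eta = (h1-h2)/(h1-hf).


W = 1397.0650 kJ/kg
Q_in = 3312.4400 kJ/kg
eta = 0.4218 = 42.1763%

eta = 42.1763%


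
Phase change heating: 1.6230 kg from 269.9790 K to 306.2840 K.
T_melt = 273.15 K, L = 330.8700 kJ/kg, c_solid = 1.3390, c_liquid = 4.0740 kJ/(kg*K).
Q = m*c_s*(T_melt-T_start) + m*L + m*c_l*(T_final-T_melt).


Q1 (sensible, solid) = 1.6230 * 1.3390 * 3.1710 = 6.8912 kJ
Q2 (latent) = 1.6230 * 330.8700 = 537.0020 kJ
Q3 (sensible, liquid) = 1.6230 * 4.0740 * 33.1340 = 219.0854 kJ
Q_total = 762.9786 kJ

762.9786 kJ


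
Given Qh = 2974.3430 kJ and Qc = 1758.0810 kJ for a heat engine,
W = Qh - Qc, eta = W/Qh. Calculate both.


W = 2974.3430 - 1758.0810 = 1216.2620 kJ
eta = 1216.2620 / 2974.3430 = 0.4089 = 40.8918%

W = 1216.2620 kJ, eta = 40.8918%


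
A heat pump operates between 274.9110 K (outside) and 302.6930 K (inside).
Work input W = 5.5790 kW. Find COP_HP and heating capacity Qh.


COP = 302.6930 / 27.7820 = 10.8953
Qh = 10.8953 * 5.5790 = 60.7848 kW

COP = 10.8953, Qh = 60.7848 kW


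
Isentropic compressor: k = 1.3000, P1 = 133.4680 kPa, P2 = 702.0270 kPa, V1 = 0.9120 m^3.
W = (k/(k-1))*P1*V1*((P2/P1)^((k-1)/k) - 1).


(k-1)/k = 0.2308
(P2/P1)^exp = 1.4668
W = 4.3333 * 133.4680 * 0.9120 * (1.4668 - 1) = 246.2357 kJ

246.2357 kJ


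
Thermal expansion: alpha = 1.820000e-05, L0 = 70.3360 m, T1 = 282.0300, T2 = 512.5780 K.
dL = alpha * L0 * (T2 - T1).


dT = 230.5480 K
dL = 1.820000e-05 * 70.3360 * 230.5480 = 0.295128 m
L_final = 70.631128 m

dL = 0.295128 m


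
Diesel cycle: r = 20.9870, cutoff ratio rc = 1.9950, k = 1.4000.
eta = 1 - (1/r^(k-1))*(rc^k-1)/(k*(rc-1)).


r^(k-1) = 3.3789
rc^k = 2.6298
eta = 0.6537 = 65.3743%

65.3743%


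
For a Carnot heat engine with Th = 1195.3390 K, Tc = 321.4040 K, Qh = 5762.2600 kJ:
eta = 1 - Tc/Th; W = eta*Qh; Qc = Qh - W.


eta = 1 - 321.4040/1195.3390 = 0.7311
W = 0.7311 * 5762.2600 = 4212.8975 kJ
Qc = 5762.2600 - 4212.8975 = 1549.3625 kJ

eta = 73.1119%, W = 4212.8975 kJ, Qc = 1549.3625 kJ


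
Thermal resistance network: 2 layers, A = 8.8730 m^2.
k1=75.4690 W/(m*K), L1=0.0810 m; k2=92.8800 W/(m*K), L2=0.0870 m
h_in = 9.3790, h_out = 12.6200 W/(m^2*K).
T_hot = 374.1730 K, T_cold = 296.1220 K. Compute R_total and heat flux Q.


R_conv_in = 1/(9.3790*8.8730) = 0.0120
R_1 = 0.0810/(75.4690*8.8730) = 0.0001
R_2 = 0.0870/(92.8800*8.8730) = 0.0001
R_conv_out = 1/(12.6200*8.8730) = 0.0089
R_total = 0.0212 K/W
Q = 78.0510 / 0.0212 = 3686.2981 W

R_total = 0.0212 K/W, Q = 3686.2981 W


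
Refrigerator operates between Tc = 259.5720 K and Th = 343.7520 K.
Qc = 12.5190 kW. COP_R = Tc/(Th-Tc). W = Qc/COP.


COP = 259.5720 / 84.1800 = 3.0835
W = 12.5190 / 3.0835 = 4.0600 kW

COP = 3.0835, W = 4.0600 kW


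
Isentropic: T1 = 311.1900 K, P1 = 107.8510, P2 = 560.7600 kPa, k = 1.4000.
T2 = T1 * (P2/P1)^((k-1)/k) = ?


(k-1)/k = 0.2857
(P2/P1)^exp = 1.6016
T2 = 311.1900 * 1.6016 = 498.4064 K

498.4064 K


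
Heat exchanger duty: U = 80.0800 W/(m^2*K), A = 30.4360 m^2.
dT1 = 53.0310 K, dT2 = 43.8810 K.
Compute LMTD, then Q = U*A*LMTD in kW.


LMTD = 48.3117 K
Q = 80.0800 * 30.4360 * 48.3117 = 117750.7580 W = 117.7508 kW

117.7508 kW


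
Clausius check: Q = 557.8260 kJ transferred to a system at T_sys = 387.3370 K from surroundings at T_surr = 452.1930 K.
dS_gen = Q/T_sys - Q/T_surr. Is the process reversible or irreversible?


dS_sys = 557.8260/387.3370 = 1.4402 kJ/K
dS_surr = -557.8260/452.1930 = -1.2336 kJ/K
dS_gen = 1.4402 - 1.2336 = 0.2066 kJ/K (irreversible)

dS_gen = 0.2066 kJ/K, irreversible


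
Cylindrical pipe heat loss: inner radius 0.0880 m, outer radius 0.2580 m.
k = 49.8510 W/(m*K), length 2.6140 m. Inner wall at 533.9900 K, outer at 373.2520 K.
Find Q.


dT = 160.7380 K
ln(ro/ri) = 1.0756
Q = 2*pi*49.8510*2.6140*160.7380 / 1.0756 = 122353.9231 W

122353.9231 W


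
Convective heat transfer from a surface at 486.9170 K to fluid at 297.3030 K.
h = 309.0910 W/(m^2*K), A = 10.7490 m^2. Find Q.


dT = 189.6140 K
Q = 309.0910 * 10.7490 * 189.6140 = 629977.1864 W

629977.1864 W


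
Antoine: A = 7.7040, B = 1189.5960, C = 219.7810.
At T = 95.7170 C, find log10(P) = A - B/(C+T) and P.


C+T = 315.4980
B/(C+T) = 3.7705
log10(P) = 7.7040 - 3.7705 = 3.9335
P = 10^3.9335 = 8579.5754 mmHg

8579.5754 mmHg


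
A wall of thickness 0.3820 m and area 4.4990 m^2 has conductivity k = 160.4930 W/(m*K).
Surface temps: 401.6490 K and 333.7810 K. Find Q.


dT = 67.8680 K
Q = 160.4930 * 4.4990 * 67.8680 / 0.3820 = 128284.3791 W

128284.3791 W


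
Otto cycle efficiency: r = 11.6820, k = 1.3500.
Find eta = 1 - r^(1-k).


r^(k-1) = 2.3639
eta = 1 - 1/2.3639 = 0.5770 = 57.6972%

57.6972%


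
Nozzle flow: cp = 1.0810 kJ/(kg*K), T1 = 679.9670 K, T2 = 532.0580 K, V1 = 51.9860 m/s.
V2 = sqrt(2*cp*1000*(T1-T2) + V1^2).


dT = 147.9090 K
2*cp*1000*dT = 319779.2580
V1^2 = 2702.5442
V2 = sqrt(322481.8022) = 567.8748 m/s

567.8748 m/s


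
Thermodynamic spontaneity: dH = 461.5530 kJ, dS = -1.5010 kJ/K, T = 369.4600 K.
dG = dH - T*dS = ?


T*dS = 369.4600 * -1.5010 = -554.5595 kJ
dG = 461.5530 + 554.5595 = 1016.1125 kJ (non-spontaneous)

dG = 1016.1125 kJ, non-spontaneous


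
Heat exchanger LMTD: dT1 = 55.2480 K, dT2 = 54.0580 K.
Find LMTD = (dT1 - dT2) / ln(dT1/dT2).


dT1/dT2 = 1.0220
ln(dT1/dT2) = 0.0218
LMTD = 1.1900 / 0.0218 = 54.6508 K

54.6508 K


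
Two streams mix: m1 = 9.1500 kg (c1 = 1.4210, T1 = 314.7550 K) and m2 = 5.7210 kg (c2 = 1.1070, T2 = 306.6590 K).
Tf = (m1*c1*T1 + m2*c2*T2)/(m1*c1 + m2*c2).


num = 6034.6082
den = 19.3353
Tf = 312.1032 K

312.1032 K


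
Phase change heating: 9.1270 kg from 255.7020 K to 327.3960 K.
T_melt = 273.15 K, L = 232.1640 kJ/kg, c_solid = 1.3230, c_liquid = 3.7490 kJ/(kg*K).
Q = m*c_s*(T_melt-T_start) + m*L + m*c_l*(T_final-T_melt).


Q1 (sensible, solid) = 9.1270 * 1.3230 * 17.4480 = 210.6850 kJ
Q2 (latent) = 9.1270 * 232.1640 = 2118.9608 kJ
Q3 (sensible, liquid) = 9.1270 * 3.7490 * 54.2460 = 1856.1421 kJ
Q_total = 4185.7878 kJ

4185.7878 kJ


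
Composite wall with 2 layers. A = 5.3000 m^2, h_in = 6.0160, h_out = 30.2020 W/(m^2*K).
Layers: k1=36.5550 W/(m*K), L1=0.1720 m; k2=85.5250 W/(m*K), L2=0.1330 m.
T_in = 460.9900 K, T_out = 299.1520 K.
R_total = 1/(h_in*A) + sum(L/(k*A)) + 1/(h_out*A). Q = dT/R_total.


R_conv_in = 1/(6.0160*5.3000) = 0.0314
R_1 = 0.1720/(36.5550*5.3000) = 0.0009
R_2 = 0.1330/(85.5250*5.3000) = 0.0003
R_conv_out = 1/(30.2020*5.3000) = 0.0062
R_total = 0.0388 K/W
Q = 161.8380 / 0.0388 = 4172.0130 W

R_total = 0.0388 K/W, Q = 4172.0130 W


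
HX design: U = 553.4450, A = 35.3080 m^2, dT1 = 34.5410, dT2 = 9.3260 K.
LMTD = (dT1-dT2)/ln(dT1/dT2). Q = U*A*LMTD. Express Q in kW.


LMTD = 19.2578 K
Q = 553.4450 * 35.3080 * 19.2578 = 376317.0097 W = 376.3170 kW

376.3170 kW


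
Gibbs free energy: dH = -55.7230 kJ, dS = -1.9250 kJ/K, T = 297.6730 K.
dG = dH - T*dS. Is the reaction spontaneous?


T*dS = 297.6730 * -1.9250 = -573.0205 kJ
dG = -55.7230 + 573.0205 = 517.2975 kJ (non-spontaneous)

dG = 517.2975 kJ, non-spontaneous


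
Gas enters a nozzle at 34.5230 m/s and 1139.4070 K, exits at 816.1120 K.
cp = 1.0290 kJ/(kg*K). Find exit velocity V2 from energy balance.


dT = 323.2950 K
2*cp*1000*dT = 665341.1100
V1^2 = 1191.8375
V2 = sqrt(666532.9475) = 816.4147 m/s

816.4147 m/s


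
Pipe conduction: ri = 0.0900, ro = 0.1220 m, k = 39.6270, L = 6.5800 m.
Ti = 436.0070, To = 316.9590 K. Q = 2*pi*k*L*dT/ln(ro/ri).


dT = 119.0480 K
ln(ro/ri) = 0.3042
Q = 2*pi*39.6270*6.5800*119.0480 / 0.3042 = 641126.3290 W

641126.3290 W


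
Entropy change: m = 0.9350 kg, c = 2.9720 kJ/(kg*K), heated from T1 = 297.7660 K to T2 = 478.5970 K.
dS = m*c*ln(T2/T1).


T2/T1 = 1.6073
ln(T2/T1) = 0.4746
dS = 0.9350 * 2.9720 * 0.4746 = 1.3187 kJ/K

1.3187 kJ/K


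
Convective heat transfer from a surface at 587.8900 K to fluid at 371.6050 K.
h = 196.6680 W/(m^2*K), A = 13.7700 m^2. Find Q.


dT = 216.2850 K
Q = 196.6680 * 13.7700 * 216.2850 = 585725.3795 W

585725.3795 W


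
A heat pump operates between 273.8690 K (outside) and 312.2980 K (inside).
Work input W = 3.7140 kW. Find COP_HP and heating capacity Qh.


COP = 312.2980 / 38.4290 = 8.1266
Qh = 8.1266 * 3.7140 = 30.1823 kW

COP = 8.1266, Qh = 30.1823 kW


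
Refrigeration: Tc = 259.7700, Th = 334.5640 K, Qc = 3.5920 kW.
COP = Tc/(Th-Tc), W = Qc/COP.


COP = 259.7700 / 74.7940 = 3.4731
W = 3.5920 / 3.4731 = 1.0342 kW

COP = 3.4731, W = 1.0342 kW


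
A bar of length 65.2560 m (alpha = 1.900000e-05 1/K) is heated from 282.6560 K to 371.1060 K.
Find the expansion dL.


dT = 88.4500 K
dL = 1.900000e-05 * 65.2560 * 88.4500 = 0.109666 m
L_final = 65.365666 m

dL = 0.109666 m


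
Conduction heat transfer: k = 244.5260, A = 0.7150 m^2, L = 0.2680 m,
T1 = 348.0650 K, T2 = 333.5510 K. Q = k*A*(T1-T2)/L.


dT = 14.5140 K
Q = 244.5260 * 0.7150 * 14.5140 / 0.2680 = 9468.5485 W

9468.5485 W


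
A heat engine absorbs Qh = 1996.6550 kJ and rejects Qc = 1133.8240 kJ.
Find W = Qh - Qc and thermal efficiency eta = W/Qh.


W = 1996.6550 - 1133.8240 = 862.8310 kJ
eta = 862.8310 / 1996.6550 = 0.4321 = 43.2138%

W = 862.8310 kJ, eta = 43.2138%


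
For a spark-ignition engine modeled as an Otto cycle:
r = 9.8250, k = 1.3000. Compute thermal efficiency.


r^(k-1) = 1.9847
eta = 1 - 1/1.9847 = 0.4962 = 49.6151%

49.6151%


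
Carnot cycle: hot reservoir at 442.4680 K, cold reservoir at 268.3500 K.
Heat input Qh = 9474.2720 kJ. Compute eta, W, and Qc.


eta = 1 - 268.3500/442.4680 = 0.3935
W = 0.3935 * 9474.2720 = 3728.2725 kJ
Qc = 9474.2720 - 3728.2725 = 5745.9995 kJ

eta = 39.3515%, W = 3728.2725 kJ, Qc = 5745.9995 kJ


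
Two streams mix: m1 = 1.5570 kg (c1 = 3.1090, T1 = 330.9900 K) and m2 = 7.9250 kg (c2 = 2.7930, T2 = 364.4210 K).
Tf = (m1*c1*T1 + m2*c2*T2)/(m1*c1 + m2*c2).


num = 9668.5133
den = 26.9752
Tf = 358.4218 K

358.4218 K


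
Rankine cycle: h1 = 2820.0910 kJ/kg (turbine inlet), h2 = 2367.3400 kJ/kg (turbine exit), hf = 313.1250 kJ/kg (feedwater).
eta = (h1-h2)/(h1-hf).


W = 452.7510 kJ/kg
Q_in = 2506.9660 kJ/kg
eta = 0.1806 = 18.0597%

eta = 18.0597%


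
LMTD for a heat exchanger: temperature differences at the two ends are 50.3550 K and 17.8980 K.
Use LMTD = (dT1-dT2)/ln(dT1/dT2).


dT1/dT2 = 2.8134
ln(dT1/dT2) = 1.0344
LMTD = 32.4570 / 1.0344 = 31.3773 K

31.3773 K


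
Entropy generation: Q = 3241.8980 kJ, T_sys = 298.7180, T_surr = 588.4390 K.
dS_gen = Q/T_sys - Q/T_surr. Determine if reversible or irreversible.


dS_sys = 3241.8980/298.7180 = 10.8527 kJ/K
dS_surr = -3241.8980/588.4390 = -5.5093 kJ/K
dS_gen = 10.8527 - 5.5093 = 5.3434 kJ/K (irreversible)

dS_gen = 5.3434 kJ/K, irreversible


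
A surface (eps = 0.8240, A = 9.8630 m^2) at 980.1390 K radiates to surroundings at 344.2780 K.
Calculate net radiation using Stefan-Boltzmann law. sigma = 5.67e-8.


T^4 = 9.2289e+11
Tsurr^4 = 1.4049e+10
Q = 0.8240 * 5.67e-8 * 9.8630 * 9.0884e+11 = 418801.3717 W

418801.3717 W


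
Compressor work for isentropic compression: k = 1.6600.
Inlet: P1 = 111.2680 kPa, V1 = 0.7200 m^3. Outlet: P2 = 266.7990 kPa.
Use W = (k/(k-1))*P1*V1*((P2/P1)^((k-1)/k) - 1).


(k-1)/k = 0.3976
(P2/P1)^exp = 1.4158
W = 2.5152 * 111.2680 * 0.7200 * (1.4158 - 1) = 83.7877 kJ

83.7877 kJ


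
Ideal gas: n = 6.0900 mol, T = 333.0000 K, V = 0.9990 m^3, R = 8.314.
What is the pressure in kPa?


P = nRT/V = 6.0900 * 8.314 * 333.0000 / 0.9990
= 16860.5426 / 0.9990 = 16877.4200 Pa = 16.8774 kPa

16.8774 kPa


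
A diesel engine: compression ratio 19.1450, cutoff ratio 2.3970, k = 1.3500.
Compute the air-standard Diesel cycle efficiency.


r^(k-1) = 2.8101
rc^k = 3.2550
eta = 0.5745 = 57.4501%

57.4501%


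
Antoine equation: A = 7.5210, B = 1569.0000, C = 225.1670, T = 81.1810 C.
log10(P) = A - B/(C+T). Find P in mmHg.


C+T = 306.3480
B/(C+T) = 5.1216
log10(P) = 7.5210 - 5.1216 = 2.3994
P = 10^2.3994 = 250.8266 mmHg

250.8266 mmHg


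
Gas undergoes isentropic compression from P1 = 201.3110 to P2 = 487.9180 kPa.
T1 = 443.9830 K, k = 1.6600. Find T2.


(k-1)/k = 0.3976
(P2/P1)^exp = 1.4219
T2 = 443.9830 * 1.4219 = 631.2939 K

631.2939 K


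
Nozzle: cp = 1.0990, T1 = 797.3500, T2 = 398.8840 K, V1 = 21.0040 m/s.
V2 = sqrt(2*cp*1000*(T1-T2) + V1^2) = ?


dT = 398.4660 K
2*cp*1000*dT = 875828.2680
V1^2 = 441.1680
V2 = sqrt(876269.4360) = 936.0926 m/s

936.0926 m/s


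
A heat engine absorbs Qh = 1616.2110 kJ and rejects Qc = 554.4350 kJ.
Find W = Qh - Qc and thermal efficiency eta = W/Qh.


W = 1616.2110 - 554.4350 = 1061.7760 kJ
eta = 1061.7760 / 1616.2110 = 0.6570 = 65.6954%

W = 1061.7760 kJ, eta = 65.6954%


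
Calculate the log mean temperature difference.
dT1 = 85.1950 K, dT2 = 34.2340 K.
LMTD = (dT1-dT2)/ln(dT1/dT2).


dT1/dT2 = 2.4886
ln(dT1/dT2) = 0.9117
LMTD = 50.9610 / 0.9117 = 55.8952 K

55.8952 K


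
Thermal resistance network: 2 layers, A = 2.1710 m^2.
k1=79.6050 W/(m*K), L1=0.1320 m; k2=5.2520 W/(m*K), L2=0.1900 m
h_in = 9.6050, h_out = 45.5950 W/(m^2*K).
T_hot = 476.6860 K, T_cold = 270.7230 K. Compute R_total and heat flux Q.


R_conv_in = 1/(9.6050*2.1710) = 0.0480
R_1 = 0.1320/(79.6050*2.1710) = 0.0008
R_2 = 0.1900/(5.2520*2.1710) = 0.0167
R_conv_out = 1/(45.5950*2.1710) = 0.0101
R_total = 0.0755 K/W
Q = 205.9630 / 0.0755 = 2728.5019 W

R_total = 0.0755 K/W, Q = 2728.5019 W


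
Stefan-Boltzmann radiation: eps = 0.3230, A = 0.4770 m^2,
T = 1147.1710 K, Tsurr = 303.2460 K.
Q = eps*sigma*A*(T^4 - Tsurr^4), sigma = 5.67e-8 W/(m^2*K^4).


T^4 = 1.7319e+12
Tsurr^4 = 8.4563e+09
Q = 0.3230 * 5.67e-8 * 0.4770 * 1.7234e+12 = 15055.3494 W

15055.3494 W


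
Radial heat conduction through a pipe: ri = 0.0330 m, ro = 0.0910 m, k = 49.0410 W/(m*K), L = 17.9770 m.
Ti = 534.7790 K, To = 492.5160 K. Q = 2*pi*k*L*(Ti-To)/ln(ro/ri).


dT = 42.2630 K
ln(ro/ri) = 1.0144
Q = 2*pi*49.0410*17.9770*42.2630 / 1.0144 = 230795.8841 W

230795.8841 W


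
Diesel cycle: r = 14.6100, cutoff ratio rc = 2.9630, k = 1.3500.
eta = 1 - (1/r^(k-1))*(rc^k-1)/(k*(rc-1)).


r^(k-1) = 2.5564
rc^k = 4.3335
eta = 0.5079 = 50.7941%

50.7941%


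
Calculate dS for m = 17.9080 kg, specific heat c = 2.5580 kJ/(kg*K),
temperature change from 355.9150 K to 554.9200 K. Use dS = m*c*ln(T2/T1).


T2/T1 = 1.5591
ln(T2/T1) = 0.4441
dS = 17.9080 * 2.5580 * 0.4441 = 20.3451 kJ/K

20.3451 kJ/K


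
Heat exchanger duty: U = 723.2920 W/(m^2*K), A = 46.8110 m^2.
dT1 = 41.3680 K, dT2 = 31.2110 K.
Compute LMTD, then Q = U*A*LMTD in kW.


LMTD = 36.0513 K
Q = 723.2920 * 46.8110 * 36.0513 = 1220627.3254 W = 1220.6273 kW

1220.6273 kW


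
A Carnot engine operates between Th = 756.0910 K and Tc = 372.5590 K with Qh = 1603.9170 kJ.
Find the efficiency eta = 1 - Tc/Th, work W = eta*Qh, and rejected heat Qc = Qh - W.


eta = 1 - 372.5590/756.0910 = 0.5073
W = 0.5073 * 1603.9170 = 813.5972 kJ
Qc = 1603.9170 - 813.5972 = 790.3198 kJ

eta = 50.7256%, W = 813.5972 kJ, Qc = 790.3198 kJ


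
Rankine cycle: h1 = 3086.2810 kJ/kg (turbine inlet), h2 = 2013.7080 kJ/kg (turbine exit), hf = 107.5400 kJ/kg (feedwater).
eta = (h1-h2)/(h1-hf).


W = 1072.5730 kJ/kg
Q_in = 2978.7410 kJ/kg
eta = 0.3601 = 36.0076%

eta = 36.0076%


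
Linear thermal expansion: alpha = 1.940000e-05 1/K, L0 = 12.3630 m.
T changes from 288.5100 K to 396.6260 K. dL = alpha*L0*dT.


dT = 108.1160 K
dL = 1.940000e-05 * 12.3630 * 108.1160 = 0.025931 m
L_final = 12.388931 m

dL = 0.025931 m


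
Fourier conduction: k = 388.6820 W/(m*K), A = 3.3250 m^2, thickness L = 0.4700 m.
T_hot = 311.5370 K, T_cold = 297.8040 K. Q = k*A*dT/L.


dT = 13.7330 K
Q = 388.6820 * 3.3250 * 13.7330 / 0.4700 = 37761.8828 W

37761.8828 W


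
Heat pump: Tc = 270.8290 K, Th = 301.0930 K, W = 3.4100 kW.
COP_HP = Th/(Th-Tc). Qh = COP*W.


COP = 301.0930 / 30.2640 = 9.9489
Qh = 9.9489 * 3.4100 = 33.9257 kW

COP = 9.9489, Qh = 33.9257 kW


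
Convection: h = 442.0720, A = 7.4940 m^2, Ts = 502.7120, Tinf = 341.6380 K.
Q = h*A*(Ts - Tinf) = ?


dT = 161.0740 K
Q = 442.0720 * 7.4940 * 161.0740 = 533620.0521 W

533620.0521 W


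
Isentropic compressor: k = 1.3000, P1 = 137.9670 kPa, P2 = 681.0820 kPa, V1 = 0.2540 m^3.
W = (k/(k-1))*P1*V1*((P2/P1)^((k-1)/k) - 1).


(k-1)/k = 0.2308
(P2/P1)^exp = 1.4455
W = 4.3333 * 137.9670 * 0.2540 * (1.4455 - 1) = 67.6532 kJ

67.6532 kJ


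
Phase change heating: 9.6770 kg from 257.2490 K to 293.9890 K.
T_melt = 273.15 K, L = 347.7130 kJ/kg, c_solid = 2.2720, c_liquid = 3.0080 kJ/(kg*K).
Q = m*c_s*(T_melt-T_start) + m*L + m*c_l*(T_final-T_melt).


Q1 (sensible, solid) = 9.6770 * 2.2720 * 15.9010 = 349.6017 kJ
Q2 (latent) = 9.6770 * 347.7130 = 3364.8187 kJ
Q3 (sensible, liquid) = 9.6770 * 3.0080 * 20.8390 = 606.5903 kJ
Q_total = 4321.0107 kJ

4321.0107 kJ


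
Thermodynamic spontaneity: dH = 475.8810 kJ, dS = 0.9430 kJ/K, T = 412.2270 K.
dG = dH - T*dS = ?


T*dS = 412.2270 * 0.9430 = 388.7301 kJ
dG = 475.8810 - 388.7301 = 87.1509 kJ (non-spontaneous)

dG = 87.1509 kJ, non-spontaneous


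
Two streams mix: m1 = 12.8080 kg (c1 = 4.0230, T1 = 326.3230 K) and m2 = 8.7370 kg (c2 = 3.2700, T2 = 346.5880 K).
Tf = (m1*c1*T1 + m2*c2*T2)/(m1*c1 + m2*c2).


num = 26716.3252
den = 80.0966
Tf = 333.5514 K

333.5514 K


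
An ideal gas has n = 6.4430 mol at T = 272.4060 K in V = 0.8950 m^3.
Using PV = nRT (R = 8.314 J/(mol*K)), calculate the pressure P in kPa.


P = nRT/V = 6.4430 * 8.314 * 272.4060 / 0.8950
= 14592.0000 / 0.8950 = 16303.9106 Pa = 16.3039 kPa

16.3039 kPa


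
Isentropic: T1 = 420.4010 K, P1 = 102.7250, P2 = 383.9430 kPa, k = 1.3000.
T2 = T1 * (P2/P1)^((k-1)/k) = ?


(k-1)/k = 0.2308
(P2/P1)^exp = 1.3556
T2 = 420.4010 * 1.3556 = 569.9018 K

569.9018 K


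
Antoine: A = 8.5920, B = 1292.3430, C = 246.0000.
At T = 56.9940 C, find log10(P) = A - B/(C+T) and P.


C+T = 302.9940
B/(C+T) = 4.2652
log10(P) = 8.5920 - 4.2652 = 4.3268
P = 10^4.3268 = 21220.5738 mmHg

21220.5738 mmHg


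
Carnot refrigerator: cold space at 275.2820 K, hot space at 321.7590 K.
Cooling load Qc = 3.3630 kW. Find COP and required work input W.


COP = 275.2820 / 46.4770 = 5.9230
W = 3.3630 / 5.9230 = 0.5678 kW

COP = 5.9230, W = 0.5678 kW


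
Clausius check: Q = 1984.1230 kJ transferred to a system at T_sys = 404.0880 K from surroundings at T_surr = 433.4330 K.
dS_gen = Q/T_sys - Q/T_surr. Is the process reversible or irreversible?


dS_sys = 1984.1230/404.0880 = 4.9101 kJ/K
dS_surr = -1984.1230/433.4330 = -4.5777 kJ/K
dS_gen = 4.9101 - 4.5777 = 0.3324 kJ/K (irreversible)

dS_gen = 0.3324 kJ/K, irreversible


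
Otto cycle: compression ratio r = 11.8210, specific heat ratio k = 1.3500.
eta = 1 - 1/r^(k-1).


r^(k-1) = 2.3737
eta = 1 - 1/2.3737 = 0.5787 = 57.8720%

57.8720%


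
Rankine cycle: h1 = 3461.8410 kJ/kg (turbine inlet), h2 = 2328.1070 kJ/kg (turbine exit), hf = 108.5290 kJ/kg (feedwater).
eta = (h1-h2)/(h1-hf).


W = 1133.7340 kJ/kg
Q_in = 3353.3120 kJ/kg
eta = 0.3381 = 33.8094%

eta = 33.8094%


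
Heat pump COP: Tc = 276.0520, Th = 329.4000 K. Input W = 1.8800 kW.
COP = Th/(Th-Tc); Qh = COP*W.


COP = 329.4000 / 53.3480 = 6.1746
Qh = 6.1746 * 1.8800 = 11.6082 kW

COP = 6.1746, Qh = 11.6082 kW


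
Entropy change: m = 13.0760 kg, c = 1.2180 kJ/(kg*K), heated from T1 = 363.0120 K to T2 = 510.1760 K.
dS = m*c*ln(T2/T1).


T2/T1 = 1.4054
ln(T2/T1) = 0.3403
dS = 13.0760 * 1.2180 * 0.3403 = 5.4201 kJ/K

5.4201 kJ/K


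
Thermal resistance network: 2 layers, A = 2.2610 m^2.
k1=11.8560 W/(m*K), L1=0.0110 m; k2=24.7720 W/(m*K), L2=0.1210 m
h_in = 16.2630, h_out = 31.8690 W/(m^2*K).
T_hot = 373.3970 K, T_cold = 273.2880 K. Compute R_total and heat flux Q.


R_conv_in = 1/(16.2630*2.2610) = 0.0272
R_1 = 0.0110/(11.8560*2.2610) = 0.0004
R_2 = 0.1210/(24.7720*2.2610) = 0.0022
R_conv_out = 1/(31.8690*2.2610) = 0.0139
R_total = 0.0436 K/W
Q = 100.1090 / 0.0436 = 2293.7402 W

R_total = 0.0436 K/W, Q = 2293.7402 W


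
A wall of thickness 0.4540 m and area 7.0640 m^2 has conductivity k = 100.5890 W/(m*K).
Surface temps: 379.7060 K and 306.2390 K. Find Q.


dT = 73.4670 K
Q = 100.5890 * 7.0640 * 73.4670 / 0.4540 = 114984.0587 W

114984.0587 W


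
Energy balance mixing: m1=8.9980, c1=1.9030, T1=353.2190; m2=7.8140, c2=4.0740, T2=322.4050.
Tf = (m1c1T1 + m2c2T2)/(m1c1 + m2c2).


num = 16311.7543
den = 48.9574
Tf = 333.1824 K

333.1824 K


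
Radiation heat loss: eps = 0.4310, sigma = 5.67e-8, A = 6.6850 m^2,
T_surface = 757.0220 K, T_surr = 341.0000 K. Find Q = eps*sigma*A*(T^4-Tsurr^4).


T^4 = 3.2842e+11
Tsurr^4 = 1.3521e+10
Q = 0.4310 * 5.67e-8 * 6.6850 * 3.1490e+11 = 51444.2979 W

51444.2979 W


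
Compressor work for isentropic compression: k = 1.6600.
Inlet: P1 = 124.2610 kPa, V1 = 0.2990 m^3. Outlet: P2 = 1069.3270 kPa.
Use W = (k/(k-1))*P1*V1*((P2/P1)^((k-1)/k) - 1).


(k-1)/k = 0.3976
(P2/P1)^exp = 2.3532
W = 2.5152 * 124.2610 * 0.2990 * (2.3532 - 1) = 126.4534 kJ

126.4534 kJ


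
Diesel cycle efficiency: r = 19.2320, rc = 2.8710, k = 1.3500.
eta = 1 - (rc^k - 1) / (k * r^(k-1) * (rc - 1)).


r^(k-1) = 2.8145
rc^k = 4.1528
eta = 0.5565 = 55.6508%

55.6508%


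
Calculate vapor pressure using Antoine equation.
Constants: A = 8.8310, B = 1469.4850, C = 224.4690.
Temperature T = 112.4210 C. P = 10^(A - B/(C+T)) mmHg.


C+T = 336.8900
B/(C+T) = 4.3619
log10(P) = 8.8310 - 4.3619 = 4.4691
P = 10^4.4691 = 29450.0893 mmHg

29450.0893 mmHg


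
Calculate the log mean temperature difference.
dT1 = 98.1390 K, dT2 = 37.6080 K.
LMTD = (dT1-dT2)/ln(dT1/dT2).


dT1/dT2 = 2.6095
ln(dT1/dT2) = 0.9592
LMTD = 60.5310 / 0.9592 = 63.1078 K

63.1078 K


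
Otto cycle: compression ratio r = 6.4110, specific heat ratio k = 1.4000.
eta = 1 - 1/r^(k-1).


r^(k-1) = 2.1027
eta = 1 - 1/2.1027 = 0.5244 = 52.4413%

52.4413%


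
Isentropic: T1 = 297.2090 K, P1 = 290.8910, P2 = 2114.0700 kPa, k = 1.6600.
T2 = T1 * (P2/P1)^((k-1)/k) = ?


(k-1)/k = 0.3976
(P2/P1)^exp = 2.2003
T2 = 297.2090 * 2.2003 = 653.9461 K

653.9461 K


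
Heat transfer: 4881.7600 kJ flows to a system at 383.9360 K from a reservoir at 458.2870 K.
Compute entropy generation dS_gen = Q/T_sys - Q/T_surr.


dS_sys = 4881.7600/383.9360 = 12.7150 kJ/K
dS_surr = -4881.7600/458.2870 = -10.6522 kJ/K
dS_gen = 12.7150 - 10.6522 = 2.0628 kJ/K (irreversible)

dS_gen = 2.0628 kJ/K, irreversible


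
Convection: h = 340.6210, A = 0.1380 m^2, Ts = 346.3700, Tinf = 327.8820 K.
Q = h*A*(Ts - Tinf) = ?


dT = 18.4880 K
Q = 340.6210 * 0.1380 * 18.4880 = 869.0413 W

869.0413 W


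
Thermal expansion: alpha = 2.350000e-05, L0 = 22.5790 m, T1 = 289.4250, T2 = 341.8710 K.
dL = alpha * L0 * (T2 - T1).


dT = 52.4460 K
dL = 2.350000e-05 * 22.5790 * 52.4460 = 0.027828 m
L_final = 22.606828 m

dL = 0.027828 m
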